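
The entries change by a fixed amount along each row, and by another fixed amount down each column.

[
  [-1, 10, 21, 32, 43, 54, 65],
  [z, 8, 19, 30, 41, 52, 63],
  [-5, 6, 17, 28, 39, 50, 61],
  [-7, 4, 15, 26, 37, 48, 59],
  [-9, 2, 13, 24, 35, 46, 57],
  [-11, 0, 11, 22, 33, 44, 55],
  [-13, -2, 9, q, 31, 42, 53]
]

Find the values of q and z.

q = 20, z = -3

Along each row the entries change by 11 per step; down each column they change by -2.
Row 7: from -13 at column 1, stepping by 11 to column 4 gives 20.
Row 2: from 8 at column 2, stepping by 11 to column 1 gives -3.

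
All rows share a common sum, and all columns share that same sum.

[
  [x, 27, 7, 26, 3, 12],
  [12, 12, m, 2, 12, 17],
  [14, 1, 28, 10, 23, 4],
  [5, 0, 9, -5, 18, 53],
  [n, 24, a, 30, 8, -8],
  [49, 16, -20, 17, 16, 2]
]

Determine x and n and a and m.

x = 5, n = -5, a = 31, m = 25

Rows 3 and 4 both sum to 80, so that's the common total.
Row 2: 12 + 12 + 2 + 12 + 17 = 55, so its missing entry is 80 − 55 = 25.
Column 3: 7 + 25 + 28 + 9 − 20 = 49, so its missing entry is 80 − 49 = 31.
Row 5: 24 + 31 + 30 + 8 − 8 = 85, so its missing entry is 80 − 85 = -5.
Row 1: 27 + 7 + 26 + 3 + 12 = 75, so its missing entry is 80 − 75 = 5.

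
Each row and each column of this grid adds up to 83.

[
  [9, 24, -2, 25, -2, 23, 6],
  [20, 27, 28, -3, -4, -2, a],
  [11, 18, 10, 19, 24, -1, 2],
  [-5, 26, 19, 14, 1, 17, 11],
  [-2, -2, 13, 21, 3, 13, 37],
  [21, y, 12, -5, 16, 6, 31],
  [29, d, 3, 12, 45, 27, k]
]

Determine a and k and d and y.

Row 2: 20 + 27 + 28 − 3 − 4 − 2 = 66, so its missing entry is 83 − 66 = 17.
Column 7: 6 + 17 + 2 + 11 + 37 + 31 = 104, so its missing entry is 83 − 104 = -21.
Row 7: 29 + 3 + 12 + 45 + 27 − 21 = 95, so its missing entry is 83 − 95 = -12.
Row 6: 21 + 12 − 5 + 16 + 6 + 31 = 81, so its missing entry is 83 − 81 = 2.

a = 17, k = -21, d = -12, y = 2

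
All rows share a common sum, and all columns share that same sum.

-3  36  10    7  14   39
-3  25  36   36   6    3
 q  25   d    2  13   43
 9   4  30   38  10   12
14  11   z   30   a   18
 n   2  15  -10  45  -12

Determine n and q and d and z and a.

Rows 1 and 2 both sum to 103, so that's the common total.
The known cells in column 5 total 88, leaving 103 − 88 = 15 for the blank.
The known cells in row 5 total 88, leaving 103 − 88 = 15 for the blank.
The known cells in row 6 total 40, leaving 103 − 40 = 63 for the blank.
The known cells in column 1 total 80, leaving 103 − 80 = 23 for the blank.
The known cells in row 3 total 106, leaving 103 − 106 = -3 for the blank.

n = 63, q = 23, d = -3, z = 15, a = 15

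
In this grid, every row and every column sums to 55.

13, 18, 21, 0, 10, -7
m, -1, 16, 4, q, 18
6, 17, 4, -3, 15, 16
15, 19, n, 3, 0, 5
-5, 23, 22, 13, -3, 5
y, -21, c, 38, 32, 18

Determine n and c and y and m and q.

The known cells in column 5 total 54, leaving 55 − 54 = 1 for the blank.
The known cells in row 2 total 38, leaving 55 − 38 = 17 for the blank.
The known cells in column 1 total 46, leaving 55 − 46 = 9 for the blank.
The known cells in row 4 total 42, leaving 55 − 42 = 13 for the blank.
The known cells in row 6 total 76, leaving 55 − 76 = -21 for the blank.

n = 13, c = -21, y = 9, m = 17, q = 1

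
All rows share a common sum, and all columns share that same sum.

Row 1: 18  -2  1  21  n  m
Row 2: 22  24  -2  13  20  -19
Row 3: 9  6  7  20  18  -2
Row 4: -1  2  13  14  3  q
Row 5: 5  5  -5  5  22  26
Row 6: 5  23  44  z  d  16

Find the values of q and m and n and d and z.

q = 27, m = 10, n = 10, d = -15, z = -15

Rows 2 and 3 both sum to 58, so that's the common total.
Column 4 has 21 + 13 + 20 + 14 + 5 = 73; the blank must be 58 − 73 = -15.
Row 6 has 5 + 23 + 44 − 15 + 16 = 73; the blank must be 58 − 73 = -15.
Column 5 has 20 + 18 + 3 + 22 − 15 = 48; the blank must be 58 − 48 = 10.
Row 1 has 18 − 2 + 1 + 21 + 10 = 48; the blank must be 58 − 48 = 10.
Row 4 has -1 + 2 + 13 + 14 + 3 = 31; the blank must be 58 − 31 = 27.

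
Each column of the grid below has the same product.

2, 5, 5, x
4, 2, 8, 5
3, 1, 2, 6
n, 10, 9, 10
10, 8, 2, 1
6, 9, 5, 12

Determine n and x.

Columns 2 and 3 each multiply to 7200, so every column has product 7200.
Column 1: 2×4×3×10×6 = 1440, so the missing entry is 7200 ÷ 1440 = 5.
Column 4: 5×6×10×1×12 = 3600, so the missing entry is 7200 ÷ 3600 = 2.

n = 5, x = 2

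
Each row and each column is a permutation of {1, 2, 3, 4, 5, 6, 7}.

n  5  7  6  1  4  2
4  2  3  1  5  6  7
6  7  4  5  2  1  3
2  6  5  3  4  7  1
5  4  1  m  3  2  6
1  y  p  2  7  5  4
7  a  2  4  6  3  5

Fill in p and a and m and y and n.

For row 1, column 1: row 1 already has {1, 2, 4, 5, 6, 7}; that leaves 3.
At (row 5, col 4): row 5 already has {1, 2, 3, 4, 5, 6}, so the value is 7.
Cell (7,2): row 7 already has {2, 3, 4, 5, 6, 7} → 1.
At (row 6, col 2): column 2 already has {1, 2, 4, 5, 6, 7}, so the value is 3.
For row 6, column 3: row 6 already has {1, 2, 3, 4, 5, 7}; that leaves 6.

p = 6, a = 1, m = 7, y = 3, n = 3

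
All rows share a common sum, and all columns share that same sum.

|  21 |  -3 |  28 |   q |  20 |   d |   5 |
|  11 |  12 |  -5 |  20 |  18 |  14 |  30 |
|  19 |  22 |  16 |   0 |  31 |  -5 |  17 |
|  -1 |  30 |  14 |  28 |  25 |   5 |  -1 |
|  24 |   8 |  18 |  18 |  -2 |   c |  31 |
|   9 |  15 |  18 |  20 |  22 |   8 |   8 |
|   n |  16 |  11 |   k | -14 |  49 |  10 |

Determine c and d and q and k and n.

c = 3, d = 26, q = 3, k = 11, n = 17

Rows 2 and 3 both sum to 100, so that's the common total.
The known cells in row 5 total 97, leaving 100 − 97 = 3 for the blank.
The known cells in column 6 total 74, leaving 100 − 74 = 26 for the blank.
The known cells in row 1 total 97, leaving 100 − 97 = 3 for the blank.
The known cells in column 1 total 83, leaving 100 − 83 = 17 for the blank.
The known cells in row 7 total 89, leaving 100 − 89 = 11 for the blank.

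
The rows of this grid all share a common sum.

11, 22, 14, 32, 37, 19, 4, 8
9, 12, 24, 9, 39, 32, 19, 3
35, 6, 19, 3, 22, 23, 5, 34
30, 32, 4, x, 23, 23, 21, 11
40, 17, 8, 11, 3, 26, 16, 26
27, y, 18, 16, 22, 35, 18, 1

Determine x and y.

Rows 1 and 2 both add up to 147, so every row sums to 147.
Row 4: 30 + 32 + 4 + 23 + 23 + 21 + 11 = 144, so the missing entry is 147 − 144 = 3.
Row 6: 27 + 18 + 16 + 22 + 35 + 18 + 1 = 137, so the missing entry is 147 − 137 = 10.

x = 3, y = 10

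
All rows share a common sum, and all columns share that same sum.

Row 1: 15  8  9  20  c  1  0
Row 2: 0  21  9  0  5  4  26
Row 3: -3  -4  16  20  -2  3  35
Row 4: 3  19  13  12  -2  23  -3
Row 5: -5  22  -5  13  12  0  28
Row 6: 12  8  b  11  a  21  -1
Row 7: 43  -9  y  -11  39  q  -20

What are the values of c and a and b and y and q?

Rows 2 and 3 both sum to 65, so that's the common total.
Row 1 has 15 + 8 + 9 + 20 + 1 + 0 = 53; the blank must be 65 − 53 = 12.
Column 6 has 1 + 4 + 3 + 23 + 0 + 21 = 52; the blank must be 65 − 52 = 13.
Row 7 has 43 − 9 − 11 + 39 + 13 − 20 = 55; the blank must be 65 − 55 = 10.
Column 5 has 12 + 5 − 2 − 2 + 12 + 39 = 64; the blank must be 65 − 64 = 1.
Row 6 has 12 + 8 + 11 + 1 + 21 − 1 = 52; the blank must be 65 − 52 = 13.

c = 12, a = 1, b = 13, y = 10, q = 13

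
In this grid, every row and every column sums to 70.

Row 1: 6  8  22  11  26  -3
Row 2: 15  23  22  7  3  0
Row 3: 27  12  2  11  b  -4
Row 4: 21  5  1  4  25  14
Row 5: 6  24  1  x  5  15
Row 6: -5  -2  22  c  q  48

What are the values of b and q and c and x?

b = 22, q = -11, c = 18, x = 19

Row 3: 27 + 12 + 2 + 11 − 4 = 48, so its missing entry is 70 − 48 = 22.
Column 5: 26 + 3 + 22 + 25 + 5 = 81, so its missing entry is 70 − 81 = -11.
Row 6: -5 − 2 + 22 − 11 + 48 = 52, so its missing entry is 70 − 52 = 18.
Row 5: 6 + 24 + 1 + 5 + 15 = 51, so its missing entry is 70 − 51 = 19.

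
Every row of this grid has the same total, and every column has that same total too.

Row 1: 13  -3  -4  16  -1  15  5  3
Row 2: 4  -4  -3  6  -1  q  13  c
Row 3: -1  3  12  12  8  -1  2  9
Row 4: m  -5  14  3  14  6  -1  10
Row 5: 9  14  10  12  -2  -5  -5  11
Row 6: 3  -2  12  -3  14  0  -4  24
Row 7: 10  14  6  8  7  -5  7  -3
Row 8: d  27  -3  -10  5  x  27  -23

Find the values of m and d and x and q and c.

Rows 1 and 3 both sum to 44, so that's the common total.
Row 4 has -5 + 14 + 3 + 14 + 6 − 1 + 10 = 41; the blank must be 44 − 41 = 3.
Column 1 has 13 + 4 − 1 + 3 + 9 + 3 + 10 = 41; the blank must be 44 − 41 = 3.
Column 8 has 3 + 9 + 10 + 11 + 24 − 3 − 23 = 31; the blank must be 44 − 31 = 13.
Row 2 has 4 − 4 − 3 + 6 − 1 + 13 + 13 = 28; the blank must be 44 − 28 = 16.
Row 8 has 3 + 27 − 3 − 10 + 5 + 27 − 23 = 26; the blank must be 44 − 26 = 18.

m = 3, d = 3, x = 18, q = 16, c = 13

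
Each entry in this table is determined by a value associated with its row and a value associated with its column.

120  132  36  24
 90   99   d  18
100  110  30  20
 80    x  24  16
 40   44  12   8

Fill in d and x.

Each row is a constant multiple of every other row — this is a multiplication table with the headers hidden.
Row 2 is 90/120 = 3/4 times row 1, so its entry in column 3 is 36 × 3/4 = 27.
Row 4 is 80/120 = 2/3 times row 1, so its entry in column 2 is 132 × 2/3 = 88.

d = 27, x = 88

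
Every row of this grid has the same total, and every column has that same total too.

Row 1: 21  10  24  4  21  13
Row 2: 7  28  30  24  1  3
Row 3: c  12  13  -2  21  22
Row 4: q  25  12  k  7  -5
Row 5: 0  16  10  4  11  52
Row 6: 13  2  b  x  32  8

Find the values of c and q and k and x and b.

Rows 1 and 2 both sum to 93, so that's the common total.
The known cells in row 3 total 66, leaving 93 − 66 = 27 for the blank.
The known cells in column 1 total 68, leaving 93 − 68 = 25 for the blank.
The known cells in row 4 total 64, leaving 93 − 64 = 29 for the blank.
The known cells in column 4 total 59, leaving 93 − 59 = 34 for the blank.
The known cells in row 6 total 89, leaving 93 − 89 = 4 for the blank.

c = 27, q = 25, k = 29, x = 34, b = 4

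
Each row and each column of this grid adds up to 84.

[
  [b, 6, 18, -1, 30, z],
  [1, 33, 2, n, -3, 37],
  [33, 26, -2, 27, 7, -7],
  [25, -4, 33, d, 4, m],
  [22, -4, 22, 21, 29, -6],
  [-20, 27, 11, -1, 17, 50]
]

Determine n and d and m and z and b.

The known cells in column 1 total 61, leaving 84 − 61 = 23 for the blank.
The known cells in row 1 total 76, leaving 84 − 76 = 8 for the blank.
The known cells in row 2 total 70, leaving 84 − 70 = 14 for the blank.
The known cells in column 4 total 60, leaving 84 − 60 = 24 for the blank.
The known cells in row 4 total 82, leaving 84 − 82 = 2 for the blank.

n = 14, d = 24, m = 2, z = 8, b = 23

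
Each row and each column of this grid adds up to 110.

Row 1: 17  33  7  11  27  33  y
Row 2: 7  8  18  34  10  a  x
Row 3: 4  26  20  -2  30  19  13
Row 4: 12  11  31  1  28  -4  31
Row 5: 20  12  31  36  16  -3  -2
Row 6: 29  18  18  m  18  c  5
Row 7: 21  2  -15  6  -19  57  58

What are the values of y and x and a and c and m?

y = -18, x = 23, a = 10, c = -2, m = 24

Row 1: 17 + 33 + 7 + 11 + 27 + 33 = 128, so its missing entry is 110 − 128 = -18.
Column 4: 11 + 34 − 2 + 1 + 36 + 6 = 86, so its missing entry is 110 − 86 = 24.
Row 6: 29 + 18 + 18 + 24 + 18 + 5 = 112, so its missing entry is 110 − 112 = -2.
Column 6: 33 + 19 − 4 − 3 − 2 + 57 = 100, so its missing entry is 110 − 100 = 10.
Row 2: 7 + 8 + 18 + 34 + 10 + 10 = 87, so its missing entry is 110 − 87 = 23.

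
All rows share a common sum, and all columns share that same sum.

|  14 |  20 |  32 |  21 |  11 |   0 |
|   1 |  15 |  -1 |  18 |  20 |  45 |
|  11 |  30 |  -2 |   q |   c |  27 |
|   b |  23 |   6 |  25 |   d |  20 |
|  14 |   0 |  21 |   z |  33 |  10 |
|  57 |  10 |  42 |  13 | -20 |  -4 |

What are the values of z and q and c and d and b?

z = 20, q = 1, c = 31, d = 23, b = 1

Rows 1 and 2 both sum to 98, so that's the common total.
Row 5: 14 + 0 + 21 + 33 + 10 = 78, so its missing entry is 98 − 78 = 20.
Column 1: 14 + 1 + 11 + 14 + 57 = 97, so its missing entry is 98 − 97 = 1.
Row 4: 1 + 23 + 6 + 25 + 20 = 75, so its missing entry is 98 − 75 = 23.
Column 5: 11 + 20 + 23 + 33 − 20 = 67, so its missing entry is 98 − 67 = 31.
Row 3: 11 + 30 − 2 + 31 + 27 = 97, so its missing entry is 98 − 97 = 1.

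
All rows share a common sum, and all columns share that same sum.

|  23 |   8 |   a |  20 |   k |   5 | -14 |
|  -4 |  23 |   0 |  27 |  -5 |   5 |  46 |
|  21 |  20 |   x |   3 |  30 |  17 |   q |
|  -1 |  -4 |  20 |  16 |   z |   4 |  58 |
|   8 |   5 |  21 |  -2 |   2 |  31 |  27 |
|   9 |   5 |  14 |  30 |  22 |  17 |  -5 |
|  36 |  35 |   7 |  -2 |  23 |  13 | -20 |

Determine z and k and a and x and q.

z = -1, k = 21, a = 29, x = 1, q = 0

Rows 2 and 5 both sum to 92, so that's the common total.
Row 4: -1 − 4 + 20 + 16 + 4 + 58 = 93, so its missing entry is 92 − 93 = -1.
Column 5: -5 + 30 − 1 + 2 + 22 + 23 = 71, so its missing entry is 92 − 71 = 21.
Row 1: 23 + 8 + 20 + 21 + 5 − 14 = 63, so its missing entry is 92 − 63 = 29.
Column 7: -14 + 46 + 58 + 27 − 5 − 20 = 92, so its missing entry is 92 − 92 = 0.
Row 3: 21 + 20 + 3 + 30 + 17 + 0 = 91, so its missing entry is 92 − 91 = 1.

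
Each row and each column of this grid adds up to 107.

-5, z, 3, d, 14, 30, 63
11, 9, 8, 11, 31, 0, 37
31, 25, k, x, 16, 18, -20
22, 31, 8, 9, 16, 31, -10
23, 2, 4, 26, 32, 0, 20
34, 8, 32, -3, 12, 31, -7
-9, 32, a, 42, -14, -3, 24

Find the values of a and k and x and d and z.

a = 35, k = 17, x = 20, d = 2, z = 0

Column 2: 9 + 25 + 31 + 2 + 8 + 32 = 107, so its missing entry is 107 − 107 = 0.
Row 7: -9 + 32 + 42 − 14 − 3 + 24 = 72, so its missing entry is 107 − 72 = 35.
Row 1: -5 + 0 + 3 + 14 + 30 + 63 = 105, so its missing entry is 107 − 105 = 2.
Column 4: 2 + 11 + 9 + 26 − 3 + 42 = 87, so its missing entry is 107 − 87 = 20.
Row 3: 31 + 25 + 20 + 16 + 18 − 20 = 90, so its missing entry is 107 − 90 = 17.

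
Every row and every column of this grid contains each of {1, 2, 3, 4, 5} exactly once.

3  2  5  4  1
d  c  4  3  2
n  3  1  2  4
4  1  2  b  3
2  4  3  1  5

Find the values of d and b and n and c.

d = 1, b = 5, n = 5, c = 5

Cell (2,2): column 2 already has {1, 2, 3, 4} → 5.
For row 2, column 1: row 2 already has {2, 3, 4, 5}; that leaves 1.
For row 4, column 4: row 4 already has {1, 2, 3, 4}; that leaves 5.
For row 3, column 1: row 3 already has {1, 2, 3, 4}; that leaves 5.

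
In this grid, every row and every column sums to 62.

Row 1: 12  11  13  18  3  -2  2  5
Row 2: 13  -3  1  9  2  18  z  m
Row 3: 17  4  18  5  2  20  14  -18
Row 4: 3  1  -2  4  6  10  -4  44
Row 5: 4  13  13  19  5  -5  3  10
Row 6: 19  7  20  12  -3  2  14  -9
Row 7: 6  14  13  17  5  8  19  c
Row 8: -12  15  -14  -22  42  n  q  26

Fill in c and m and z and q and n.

c = -20, m = 24, z = -2, q = 16, n = 11

Row 7 has 6 + 14 + 13 + 17 + 5 + 8 + 19 = 82; the blank must be 62 − 82 = -20.
Column 8 has 5 − 18 + 44 + 10 − 9 − 20 + 26 = 38; the blank must be 62 − 38 = 24.
Row 2 has 13 − 3 + 1 + 9 + 2 + 18 + 24 = 64; the blank must be 62 − 64 = -2.
Column 7 has 2 − 2 + 14 − 4 + 3 + 14 + 19 = 46; the blank must be 62 − 46 = 16.
Row 8 has -12 + 15 − 14 − 22 + 42 + 16 + 26 = 51; the blank must be 62 − 51 = 11.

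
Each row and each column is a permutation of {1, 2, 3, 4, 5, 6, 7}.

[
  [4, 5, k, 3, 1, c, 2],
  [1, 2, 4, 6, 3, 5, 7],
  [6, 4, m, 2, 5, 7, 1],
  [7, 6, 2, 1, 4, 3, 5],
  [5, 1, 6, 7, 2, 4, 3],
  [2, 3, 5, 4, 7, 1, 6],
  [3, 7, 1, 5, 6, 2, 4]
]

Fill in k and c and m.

k = 7, c = 6, m = 3

At (row 1, col 6): column 6 already has {1, 2, 3, 4, 5, 7}, so the value is 6.
Cell (1,3): row 1 already has {1, 2, 3, 4, 5, 6} → 7.
For row 3, column 3: row 3 already has {1, 2, 4, 5, 6, 7}; that leaves 3.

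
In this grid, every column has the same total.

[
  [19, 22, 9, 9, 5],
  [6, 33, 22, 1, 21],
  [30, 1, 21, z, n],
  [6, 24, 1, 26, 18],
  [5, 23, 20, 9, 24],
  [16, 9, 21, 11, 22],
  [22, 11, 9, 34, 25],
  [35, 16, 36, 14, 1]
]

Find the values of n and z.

The complete columns each total 139.
Column 5 is missing 139 − 116 = 23 (since 5 + 21 + 18 + 24 + 22 + 25 + 1 = 116).
Column 4 is missing 139 − 104 = 35 (since 9 + 1 + 26 + 9 + 11 + 34 + 14 = 104).

n = 23, z = 35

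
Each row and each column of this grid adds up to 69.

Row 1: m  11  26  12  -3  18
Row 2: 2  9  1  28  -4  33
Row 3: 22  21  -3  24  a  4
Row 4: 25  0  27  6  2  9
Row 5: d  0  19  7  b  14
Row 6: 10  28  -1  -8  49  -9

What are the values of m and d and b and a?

m = 5, d = 5, b = 24, a = 1

Row 3 has 22 + 21 − 3 + 24 + 4 = 68; the blank must be 69 − 68 = 1.
Column 5 has -3 − 4 + 1 + 2 + 49 = 45; the blank must be 69 − 45 = 24.
Row 5 has 0 + 19 + 7 + 24 + 14 = 64; the blank must be 69 − 64 = 5.
Row 1 has 11 + 26 + 12 − 3 + 18 = 64; the blank must be 69 − 64 = 5.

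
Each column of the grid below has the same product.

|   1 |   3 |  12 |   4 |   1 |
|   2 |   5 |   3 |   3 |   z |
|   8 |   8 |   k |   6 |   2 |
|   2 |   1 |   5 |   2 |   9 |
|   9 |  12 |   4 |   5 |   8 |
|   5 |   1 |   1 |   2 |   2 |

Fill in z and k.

z = 5, k = 2

Columns 1 and 4 each multiply to 1440, so every column has product 1440.
Column 5: 1×2×9×8×2 = 288, so the missing entry is 1440 ÷ 288 = 5.
Column 3: 12×3×5×4×1 = 720, so the missing entry is 1440 ÷ 720 = 2.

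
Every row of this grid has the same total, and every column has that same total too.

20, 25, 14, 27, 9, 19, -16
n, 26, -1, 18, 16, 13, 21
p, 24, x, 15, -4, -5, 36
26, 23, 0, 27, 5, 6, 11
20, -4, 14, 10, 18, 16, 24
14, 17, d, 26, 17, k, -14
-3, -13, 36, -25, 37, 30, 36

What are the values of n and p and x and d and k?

Rows 1 and 4 both sum to 98, so that's the common total.
Column 6: 19 + 13 − 5 + 6 + 16 + 30 = 79, so its missing entry is 98 − 79 = 19.
Row 2: 26 − 1 + 18 + 16 + 13 + 21 = 93, so its missing entry is 98 − 93 = 5.
Column 1: 20 + 5 + 26 + 20 + 14 − 3 = 82, so its missing entry is 98 − 82 = 16.
Row 3: 16 + 24 + 15 − 4 − 5 + 36 = 82, so its missing entry is 98 − 82 = 16.
Row 6: 14 + 17 + 26 + 17 + 19 − 14 = 79, so its missing entry is 98 − 79 = 19.

n = 5, p = 16, x = 16, d = 19, k = 19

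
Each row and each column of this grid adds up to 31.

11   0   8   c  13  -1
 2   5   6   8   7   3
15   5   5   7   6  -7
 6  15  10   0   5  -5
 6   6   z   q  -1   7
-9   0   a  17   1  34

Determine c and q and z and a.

c = 0, q = -1, z = 14, a = -12

Row 6 has -9 + 0 + 17 + 1 + 34 = 43; the blank must be 31 − 43 = -12.
Row 1 has 11 + 0 + 8 + 13 − 1 = 31; the blank must be 31 − 31 = 0.
Column 3 has 8 + 6 + 5 + 10 − 12 = 17; the blank must be 31 − 17 = 14.
Row 5 has 6 + 6 + 14 − 1 + 7 = 32; the blank must be 31 − 32 = -1.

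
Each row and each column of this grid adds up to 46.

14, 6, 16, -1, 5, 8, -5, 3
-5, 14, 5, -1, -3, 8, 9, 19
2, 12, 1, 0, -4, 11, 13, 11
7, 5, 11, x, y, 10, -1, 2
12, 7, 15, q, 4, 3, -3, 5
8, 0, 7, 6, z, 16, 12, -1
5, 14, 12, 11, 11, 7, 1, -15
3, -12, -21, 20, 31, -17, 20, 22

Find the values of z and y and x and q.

z = -2, y = 4, x = 8, q = 3

Row 6 has 8 + 0 + 7 + 6 + 16 + 12 − 1 = 48; the blank must be 46 − 48 = -2.
Column 5 has 5 − 3 − 4 + 4 − 2 + 11 + 31 = 42; the blank must be 46 − 42 = 4.
Row 4 has 7 + 5 + 11 + 4 + 10 − 1 + 2 = 38; the blank must be 46 − 38 = 8.
Row 5 has 12 + 7 + 15 + 4 + 3 − 3 + 5 = 43; the blank must be 46 − 43 = 3.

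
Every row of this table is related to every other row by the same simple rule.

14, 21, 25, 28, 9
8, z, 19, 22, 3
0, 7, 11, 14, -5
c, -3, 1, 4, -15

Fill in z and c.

z = 15, c = -10

The difference between any two rows is the same in every column — this is an addition table with the headers hidden.
Row 2 minus row 1 is 19 − 25 = -6, so its entry in column 2 is 21 + (-6) = 15.
Row 4 minus row 1 is 1 − 25 = -24, so its entry in column 1 is 14 + (-24) = -10.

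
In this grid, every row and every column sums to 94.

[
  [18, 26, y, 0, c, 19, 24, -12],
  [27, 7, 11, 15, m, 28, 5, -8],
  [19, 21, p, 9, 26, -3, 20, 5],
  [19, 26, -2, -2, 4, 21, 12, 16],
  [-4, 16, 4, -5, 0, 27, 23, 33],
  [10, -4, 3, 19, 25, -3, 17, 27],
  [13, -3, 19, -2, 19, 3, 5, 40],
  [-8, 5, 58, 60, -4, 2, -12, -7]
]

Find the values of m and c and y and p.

Row 2: 27 + 7 + 11 + 15 + 28 + 5 − 8 = 85, so its missing entry is 94 − 85 = 9.
Column 5: 9 + 26 + 4 + 0 + 25 + 19 − 4 = 79, so its missing entry is 94 − 79 = 15.
Row 1: 18 + 26 + 0 + 15 + 19 + 24 − 12 = 90, so its missing entry is 94 − 90 = 4.
Row 3: 19 + 21 + 9 + 26 − 3 + 20 + 5 = 97, so its missing entry is 94 − 97 = -3.

m = 9, c = 15, y = 4, p = -3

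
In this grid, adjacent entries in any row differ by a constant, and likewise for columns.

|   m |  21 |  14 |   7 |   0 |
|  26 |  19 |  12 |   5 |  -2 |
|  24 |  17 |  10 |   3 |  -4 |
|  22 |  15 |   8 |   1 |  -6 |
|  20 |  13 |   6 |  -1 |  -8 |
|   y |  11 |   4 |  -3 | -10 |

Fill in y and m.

Along each row the entries change by -7 per step; down each column they change by -2.
Row 6: from 11 at column 2, stepping by -7 to column 1 gives 18.
Row 1: from 21 at column 2, stepping by -7 to column 1 gives 28.

y = 18, m = 28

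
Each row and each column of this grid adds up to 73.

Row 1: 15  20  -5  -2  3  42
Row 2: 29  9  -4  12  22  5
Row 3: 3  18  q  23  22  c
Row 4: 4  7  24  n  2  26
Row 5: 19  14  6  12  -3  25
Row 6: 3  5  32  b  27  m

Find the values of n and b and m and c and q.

Row 4: 4 + 7 + 24 + 2 + 26 = 63, so its missing entry is 73 − 63 = 10.
Column 3: -5 − 4 + 24 + 6 + 32 = 53, so its missing entry is 73 − 53 = 20.
Column 4: -2 + 12 + 23 + 10 + 12 = 55, so its missing entry is 73 − 55 = 18.
Row 6: 3 + 5 + 32 + 18 + 27 = 85, so its missing entry is 73 − 85 = -12.
Row 3: 3 + 18 + 20 + 23 + 22 = 86, so its missing entry is 73 − 86 = -13.

n = 10, b = 18, m = -12, c = -13, q = 20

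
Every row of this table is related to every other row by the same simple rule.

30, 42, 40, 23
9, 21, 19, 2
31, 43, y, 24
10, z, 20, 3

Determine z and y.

z = 22, y = 41

The difference between any two rows is the same in every column — this is an addition table with the headers hidden.
Row 4 minus row 1 is 10 − 30 = -20, so its entry in column 2 is 42 + (-20) = 22.
Row 3 minus row 1 is 31 − 30 = 1, so its entry in column 3 is 40 + 1 = 41.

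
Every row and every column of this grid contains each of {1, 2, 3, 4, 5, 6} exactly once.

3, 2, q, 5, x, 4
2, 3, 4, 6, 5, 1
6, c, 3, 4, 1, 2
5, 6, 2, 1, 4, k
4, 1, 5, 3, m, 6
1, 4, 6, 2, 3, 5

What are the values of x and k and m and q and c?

x = 6, k = 3, m = 2, q = 1, c = 5

Cell (5,5): row 5 already has {1, 3, 4, 5, 6} → 2.
Cell (1,5): column 5 already has {1, 2, 3, 4, 5} → 6.
Cell (3,2): row 3 already has {1, 2, 3, 4, 6} → 5.
At (row 1, col 3): row 1 already has {2, 3, 4, 5, 6}, so the value is 1.
At (row 4, col 6): row 4 already has {1, 2, 4, 5, 6}, so the value is 3.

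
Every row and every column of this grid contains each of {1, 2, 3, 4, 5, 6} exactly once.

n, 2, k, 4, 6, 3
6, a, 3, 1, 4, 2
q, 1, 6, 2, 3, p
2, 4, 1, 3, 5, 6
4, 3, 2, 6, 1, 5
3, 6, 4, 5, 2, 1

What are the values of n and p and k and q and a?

n = 1, p = 4, k = 5, q = 5, a = 5

Cell (2,2): row 2 already has {1, 2, 3, 4, 6} → 5.
For row 1, column 3: column 3 already has {1, 2, 3, 4, 6}; that leaves 5.
At (row 1, col 1): row 1 already has {2, 3, 4, 5, 6}, so the value is 1.
At (row 3, col 1): column 1 already has {1, 2, 3, 4, 6}, so the value is 5.
At (row 3, col 6): row 3 already has {1, 2, 3, 5, 6}, so the value is 4.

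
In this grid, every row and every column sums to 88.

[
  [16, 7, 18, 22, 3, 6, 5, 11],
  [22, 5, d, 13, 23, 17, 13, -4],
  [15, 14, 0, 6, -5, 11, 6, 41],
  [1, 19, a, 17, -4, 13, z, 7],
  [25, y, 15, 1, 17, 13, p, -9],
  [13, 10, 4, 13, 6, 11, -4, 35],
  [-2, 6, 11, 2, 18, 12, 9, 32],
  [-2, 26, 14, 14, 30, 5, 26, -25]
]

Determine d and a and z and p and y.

d = -1, a = 27, z = 8, p = 25, y = 1

Row 2: 22 + 5 + 13 + 23 + 17 + 13 − 4 = 89, so its missing entry is 88 − 89 = -1.
Column 3: 18 − 1 + 0 + 15 + 4 + 11 + 14 = 61, so its missing entry is 88 − 61 = 27.
Row 4: 1 + 19 + 27 + 17 − 4 + 13 + 7 = 80, so its missing entry is 88 − 80 = 8.
Column 7: 5 + 13 + 6 + 8 − 4 + 9 + 26 = 63, so its missing entry is 88 − 63 = 25.
Row 5: 25 + 15 + 1 + 17 + 13 + 25 − 9 = 87, so its missing entry is 88 − 87 = 1.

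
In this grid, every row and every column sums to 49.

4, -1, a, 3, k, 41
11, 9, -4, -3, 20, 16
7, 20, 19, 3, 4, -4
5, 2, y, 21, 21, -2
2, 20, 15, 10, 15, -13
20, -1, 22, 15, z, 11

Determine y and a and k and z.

The known cells in row 4 total 47, leaving 49 − 47 = 2 for the blank.
The known cells in row 6 total 67, leaving 49 − 67 = -18 for the blank.
The known cells in column 5 total 42, leaving 49 − 42 = 7 for the blank.
The known cells in row 1 total 54, leaving 49 − 54 = -5 for the blank.

y = 2, a = -5, k = 7, z = -18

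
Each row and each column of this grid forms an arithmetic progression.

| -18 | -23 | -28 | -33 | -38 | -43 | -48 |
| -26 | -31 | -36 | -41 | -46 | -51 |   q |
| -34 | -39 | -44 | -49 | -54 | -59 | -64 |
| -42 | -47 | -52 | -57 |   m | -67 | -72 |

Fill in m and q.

Along each row the entries change by -5 per step; down each column they change by -8.
Row 4: from -42 at column 1, stepping by -5 to column 5 gives -62.
Row 2: from -26 at column 1, stepping by -5 to column 7 gives -56.

m = -62, q = -56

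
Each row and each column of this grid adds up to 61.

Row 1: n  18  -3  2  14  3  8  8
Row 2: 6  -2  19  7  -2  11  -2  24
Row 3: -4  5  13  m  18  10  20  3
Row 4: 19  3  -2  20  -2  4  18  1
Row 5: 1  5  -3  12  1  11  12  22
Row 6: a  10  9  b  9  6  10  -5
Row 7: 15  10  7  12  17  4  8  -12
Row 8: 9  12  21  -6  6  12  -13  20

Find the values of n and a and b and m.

n = 11, a = 4, b = 18, m = -4

Row 3: -4 + 5 + 13 + 18 + 10 + 20 + 3 = 65, so its missing entry is 61 − 65 = -4.
Column 4: 2 + 7 − 4 + 20 + 12 + 12 − 6 = 43, so its missing entry is 61 − 43 = 18.
Row 6: 10 + 9 + 18 + 9 + 6 + 10 − 5 = 57, so its missing entry is 61 − 57 = 4.
Row 1: 18 − 3 + 2 + 14 + 3 + 8 + 8 = 50, so its missing entry is 61 − 50 = 11.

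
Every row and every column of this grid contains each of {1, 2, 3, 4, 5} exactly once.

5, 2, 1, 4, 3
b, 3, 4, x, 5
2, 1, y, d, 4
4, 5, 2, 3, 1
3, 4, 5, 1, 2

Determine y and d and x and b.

y = 3, d = 5, x = 2, b = 1

For row 2, column 1: column 1 already has {2, 3, 4, 5}; that leaves 1.
Cell (2,4): row 2 already has {1, 3, 4, 5} → 2.
For row 3, column 4: column 4 already has {1, 2, 3, 4}; that leaves 5.
Cell (3,3): row 3 already has {1, 2, 4, 5} → 3.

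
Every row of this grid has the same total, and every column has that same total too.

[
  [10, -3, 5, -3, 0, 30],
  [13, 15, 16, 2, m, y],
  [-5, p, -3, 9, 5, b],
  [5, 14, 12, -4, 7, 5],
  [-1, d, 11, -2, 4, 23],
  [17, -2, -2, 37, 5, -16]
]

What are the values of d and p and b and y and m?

Rows 1 and 4 both sum to 39, so that's the common total.
The known cells in column 5 total 21, leaving 39 − 21 = 18 for the blank.
The known cells in row 2 total 64, leaving 39 − 64 = -25 for the blank.
The known cells in column 6 total 17, leaving 39 − 17 = 22 for the blank.
The known cells in row 3 total 28, leaving 39 − 28 = 11 for the blank.
The known cells in row 5 total 35, leaving 39 − 35 = 4 for the blank.

d = 4, p = 11, b = 22, y = -25, m = 18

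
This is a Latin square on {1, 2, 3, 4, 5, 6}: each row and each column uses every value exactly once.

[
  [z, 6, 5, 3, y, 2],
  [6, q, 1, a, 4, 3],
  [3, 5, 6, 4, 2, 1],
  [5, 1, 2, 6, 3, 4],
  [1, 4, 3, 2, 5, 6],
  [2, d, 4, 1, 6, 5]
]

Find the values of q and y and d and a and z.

q = 2, y = 1, d = 3, a = 5, z = 4

Cell (1,5): column 5 already has {2, 3, 4, 5, 6} → 1.
Cell (1,1): row 1 already has {1, 2, 3, 5, 6} → 4.
At (row 6, col 2): row 6 already has {1, 2, 4, 5, 6}, so the value is 3.
At (row 2, col 2): column 2 already has {1, 3, 4, 5, 6}, so the value is 2.
At (row 2, col 4): row 2 already has {1, 2, 3, 4, 6}, so the value is 5.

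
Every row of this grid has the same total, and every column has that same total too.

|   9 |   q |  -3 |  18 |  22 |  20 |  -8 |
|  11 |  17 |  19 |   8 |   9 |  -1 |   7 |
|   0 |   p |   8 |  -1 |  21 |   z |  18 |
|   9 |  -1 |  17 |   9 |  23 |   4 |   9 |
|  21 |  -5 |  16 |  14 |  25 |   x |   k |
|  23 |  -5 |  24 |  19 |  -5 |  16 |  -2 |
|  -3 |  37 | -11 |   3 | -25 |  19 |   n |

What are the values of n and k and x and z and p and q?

Rows 2 and 4 both sum to 70, so that's the common total.
Row 1 has 9 − 3 + 18 + 22 + 20 − 8 = 58; the blank must be 70 − 58 = 12.
Column 2 has 12 + 17 − 1 − 5 − 5 + 37 = 55; the blank must be 70 − 55 = 15.
Row 7 has -3 + 37 − 11 + 3 − 25 + 19 = 20; the blank must be 70 − 20 = 50.
Column 7 has -8 + 7 + 18 + 9 − 2 + 50 = 74; the blank must be 70 − 74 = -4.
Row 5 has 21 − 5 + 16 + 14 + 25 − 4 = 67; the blank must be 70 − 67 = 3.
Row 3 has 0 + 15 + 8 − 1 + 21 + 18 = 61; the blank must be 70 − 61 = 9.

n = 50, k = -4, x = 3, z = 9, p = 15, q = 12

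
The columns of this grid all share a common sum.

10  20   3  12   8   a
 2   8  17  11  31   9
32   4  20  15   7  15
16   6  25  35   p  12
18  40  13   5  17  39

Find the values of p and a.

p = 15, a = 3

Columns 1 and 3 both add up to 78, so every column sums to 78.
Column 5: 8 + 31 + 7 + 17 = 63, so the missing entry is 78 − 63 = 15.
Column 6: 9 + 15 + 12 + 39 = 75, so the missing entry is 78 − 75 = 3.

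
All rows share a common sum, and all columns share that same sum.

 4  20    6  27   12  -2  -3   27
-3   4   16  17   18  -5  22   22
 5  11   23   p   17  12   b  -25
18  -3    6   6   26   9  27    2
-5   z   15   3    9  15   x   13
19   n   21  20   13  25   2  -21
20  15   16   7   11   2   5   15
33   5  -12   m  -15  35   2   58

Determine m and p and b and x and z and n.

m = -15, p = 26, b = 22, x = 14, z = 27, n = 12

Rows 1 and 2 both sum to 91, so that's the common total.
Row 6: 19 + 21 + 20 + 13 + 25 + 2 − 21 = 79, so its missing entry is 91 − 79 = 12.
Row 8: 33 + 5 − 12 − 15 + 35 + 2 + 58 = 106, so its missing entry is 91 − 106 = -15.
Column 4: 27 + 17 + 6 + 3 + 20 + 7 − 15 = 65, so its missing entry is 91 − 65 = 26.
Row 3: 5 + 11 + 23 + 26 + 17 + 12 − 25 = 69, so its missing entry is 91 − 69 = 22.
Column 7: -3 + 22 + 22 + 27 + 2 + 5 + 2 = 77, so its missing entry is 91 − 77 = 14.
Row 5: -5 + 15 + 3 + 9 + 15 + 14 + 13 = 64, so its missing entry is 91 − 64 = 27.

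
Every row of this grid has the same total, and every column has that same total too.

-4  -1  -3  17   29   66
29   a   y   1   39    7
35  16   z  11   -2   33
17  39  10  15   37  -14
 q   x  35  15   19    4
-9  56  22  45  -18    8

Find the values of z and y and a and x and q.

z = 11, y = 29, a = -1, x = -5, q = 36

Rows 1 and 4 both sum to 104, so that's the common total.
Column 1: -4 + 29 + 35 + 17 − 9 = 68, so its missing entry is 104 − 68 = 36.
Row 3: 35 + 16 + 11 − 2 + 33 = 93, so its missing entry is 104 − 93 = 11.
Column 3: -3 + 11 + 10 + 35 + 22 = 75, so its missing entry is 104 − 75 = 29.
Row 2: 29 + 29 + 1 + 39 + 7 = 105, so its missing entry is 104 − 105 = -1.
Row 5: 36 + 35 + 15 + 19 + 4 = 109, so its missing entry is 104 − 109 = -5.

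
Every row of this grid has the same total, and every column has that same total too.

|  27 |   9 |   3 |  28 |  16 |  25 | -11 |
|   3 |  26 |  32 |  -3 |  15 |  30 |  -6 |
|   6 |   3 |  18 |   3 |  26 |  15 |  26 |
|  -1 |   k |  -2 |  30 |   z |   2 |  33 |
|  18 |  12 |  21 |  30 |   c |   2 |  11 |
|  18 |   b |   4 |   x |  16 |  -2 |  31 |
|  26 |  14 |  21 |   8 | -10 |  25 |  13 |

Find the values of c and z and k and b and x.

c = 3, z = 31, k = 4, b = 29, x = 1

Rows 1 and 2 both sum to 97, so that's the common total.
Row 5: 18 + 12 + 21 + 30 + 2 + 11 = 94, so its missing entry is 97 − 94 = 3.
Column 5: 16 + 15 + 26 + 3 + 16 − 10 = 66, so its missing entry is 97 − 66 = 31.
Row 4: -1 − 2 + 30 + 31 + 2 + 33 = 93, so its missing entry is 97 − 93 = 4.
Column 2: 9 + 26 + 3 + 4 + 12 + 14 = 68, so its missing entry is 97 − 68 = 29.
Row 6: 18 + 29 + 4 + 16 − 2 + 31 = 96, so its missing entry is 97 − 96 = 1.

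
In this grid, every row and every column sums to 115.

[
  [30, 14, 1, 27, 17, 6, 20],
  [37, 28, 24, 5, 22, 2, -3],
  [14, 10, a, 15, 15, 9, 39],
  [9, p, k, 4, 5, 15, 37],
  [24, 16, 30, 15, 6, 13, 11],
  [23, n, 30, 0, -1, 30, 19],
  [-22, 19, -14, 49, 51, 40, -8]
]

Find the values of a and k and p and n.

a = 13, k = 31, p = 14, n = 14

Row 6 has 23 + 30 + 0 − 1 + 30 + 19 = 101; the blank must be 115 − 101 = 14.
Column 2 has 14 + 28 + 10 + 16 + 14 + 19 = 101; the blank must be 115 − 101 = 14.
Row 4 has 9 + 14 + 4 + 5 + 15 + 37 = 84; the blank must be 115 − 84 = 31.
Row 3 has 14 + 10 + 15 + 15 + 9 + 39 = 102; the blank must be 115 − 102 = 13.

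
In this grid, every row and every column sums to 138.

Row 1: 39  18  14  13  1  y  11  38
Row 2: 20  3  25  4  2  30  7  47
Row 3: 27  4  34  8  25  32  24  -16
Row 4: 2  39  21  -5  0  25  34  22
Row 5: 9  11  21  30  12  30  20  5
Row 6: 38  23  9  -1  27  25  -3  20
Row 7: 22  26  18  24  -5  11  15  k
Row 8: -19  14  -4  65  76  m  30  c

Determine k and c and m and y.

The known cells in row 7 total 111, leaving 138 − 111 = 27 for the blank.
The known cells in column 8 total 143, leaving 138 − 143 = -5 for the blank.
The known cells in row 8 total 157, leaving 138 − 157 = -19 for the blank.
The known cells in row 1 total 134, leaving 138 − 134 = 4 for the blank.

k = 27, c = -5, m = -19, y = 4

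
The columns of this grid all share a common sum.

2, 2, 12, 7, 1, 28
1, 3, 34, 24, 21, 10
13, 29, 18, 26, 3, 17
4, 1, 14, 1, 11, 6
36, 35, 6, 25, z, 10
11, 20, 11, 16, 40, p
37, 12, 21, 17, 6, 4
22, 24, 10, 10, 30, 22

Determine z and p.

z = 14, p = 29

Columns 1 and 2 both add up to 126, so every column sums to 126.
Column 5: 1 + 21 + 3 + 11 + 40 + 6 + 30 = 112, so the missing entry is 126 − 112 = 14.
Column 6: 28 + 10 + 17 + 6 + 10 + 4 + 22 = 97, so the missing entry is 126 − 97 = 29.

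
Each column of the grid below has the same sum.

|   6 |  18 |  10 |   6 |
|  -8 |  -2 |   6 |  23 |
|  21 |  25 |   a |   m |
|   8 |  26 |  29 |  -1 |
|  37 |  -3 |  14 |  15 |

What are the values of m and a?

The complete columns each total 64.
Column 4 is missing 64 − 43 = 21 (since 6 + 23 − 1 + 15 = 43).
Column 3 is missing 64 − 59 = 5 (since 10 + 6 + 29 + 14 = 59).

m = 21, a = 5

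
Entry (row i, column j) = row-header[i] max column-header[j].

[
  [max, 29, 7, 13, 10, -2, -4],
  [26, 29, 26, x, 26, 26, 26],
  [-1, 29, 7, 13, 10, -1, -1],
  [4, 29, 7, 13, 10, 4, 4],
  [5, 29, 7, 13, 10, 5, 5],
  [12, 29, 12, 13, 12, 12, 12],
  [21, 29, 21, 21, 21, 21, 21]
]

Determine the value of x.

max(26, 13) = 26.

26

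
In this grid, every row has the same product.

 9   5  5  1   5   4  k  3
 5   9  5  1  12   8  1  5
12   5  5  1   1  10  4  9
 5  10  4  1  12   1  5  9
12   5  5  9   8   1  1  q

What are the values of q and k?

Rows 2 and 4 each multiply to 108000, so every row has product 108000.
Row 5: 12×5×5×9×8×1×1 = 21600, so the missing entry is 108000 ÷ 21600 = 5.
Row 1: 9×5×5×1×5×4×3 = 13500, so the missing entry is 108000 ÷ 13500 = 8.

q = 5, k = 8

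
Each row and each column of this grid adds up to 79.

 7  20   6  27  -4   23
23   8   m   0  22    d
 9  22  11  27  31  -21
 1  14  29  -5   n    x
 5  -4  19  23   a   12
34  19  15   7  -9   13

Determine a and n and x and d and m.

Row 5: 5 − 4 + 19 + 23 + 12 = 55, so its missing entry is 79 − 55 = 24.
Column 3: 6 + 11 + 29 + 19 + 15 = 80, so its missing entry is 79 − 80 = -1.
Column 5: -4 + 22 + 31 + 24 − 9 = 64, so its missing entry is 79 − 64 = 15.
Row 2: 23 + 8 − 1 + 0 + 22 = 52, so its missing entry is 79 − 52 = 27.
Row 4: 1 + 14 + 29 − 5 + 15 = 54, so its missing entry is 79 − 54 = 25.

a = 24, n = 15, x = 25, d = 27, m = -1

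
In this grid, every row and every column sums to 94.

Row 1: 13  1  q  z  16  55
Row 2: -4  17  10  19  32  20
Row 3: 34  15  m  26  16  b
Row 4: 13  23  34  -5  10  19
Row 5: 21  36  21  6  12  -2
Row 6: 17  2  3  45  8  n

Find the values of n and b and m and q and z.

n = 19, b = -17, m = 20, q = 6, z = 3

Row 6 has 17 + 2 + 3 + 45 + 8 = 75; the blank must be 94 − 75 = 19.
Column 4 has 19 + 26 − 5 + 6 + 45 = 91; the blank must be 94 − 91 = 3.
Row 1 has 13 + 1 + 3 + 16 + 55 = 88; the blank must be 94 − 88 = 6.
Column 3 has 6 + 10 + 34 + 21 + 3 = 74; the blank must be 94 − 74 = 20.
Row 3 has 34 + 15 + 20 + 26 + 16 = 111; the blank must be 94 − 111 = -17.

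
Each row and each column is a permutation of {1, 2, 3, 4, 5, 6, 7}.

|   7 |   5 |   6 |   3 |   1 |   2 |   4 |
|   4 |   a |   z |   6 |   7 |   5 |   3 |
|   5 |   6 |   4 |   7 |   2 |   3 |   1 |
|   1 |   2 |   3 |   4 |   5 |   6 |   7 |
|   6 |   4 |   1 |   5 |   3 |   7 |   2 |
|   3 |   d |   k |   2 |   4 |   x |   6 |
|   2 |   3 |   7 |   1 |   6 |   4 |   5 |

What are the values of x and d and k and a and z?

For row 6, column 6: column 6 already has {2, 3, 4, 5, 6, 7}; that leaves 1.
Cell (2,3): row 2 is missing {1, 2} and column 3 is missing {2, 5} → 2.
At (row 2, col 2): row 2 already has {2, 3, 4, 5, 6, 7}, so the value is 1.
Cell (6,2): column 2 already has {1, 2, 3, 4, 5, 6} → 7.
Cell (6,3): row 6 already has {1, 2, 3, 4, 6, 7} → 5.

x = 1, d = 7, k = 5, a = 1, z = 2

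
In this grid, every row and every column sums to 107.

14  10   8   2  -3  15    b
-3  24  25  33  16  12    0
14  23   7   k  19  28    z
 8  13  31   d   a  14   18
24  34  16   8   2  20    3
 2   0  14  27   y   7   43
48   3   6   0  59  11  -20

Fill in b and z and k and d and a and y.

Row 6: 2 + 0 + 14 + 27 + 7 + 43 = 93, so its missing entry is 107 − 93 = 14.
Column 5: -3 + 16 + 19 + 2 + 14 + 59 = 107, so its missing entry is 107 − 107 = 0.
Row 1: 14 + 10 + 8 + 2 − 3 + 15 = 46, so its missing entry is 107 − 46 = 61.
Row 4: 8 + 13 + 31 + 0 + 14 + 18 = 84, so its missing entry is 107 − 84 = 23.
Column 4: 2 + 33 + 23 + 8 + 27 + 0 = 93, so its missing entry is 107 − 93 = 14.
Row 3: 14 + 23 + 7 + 14 + 19 + 28 = 105, so its missing entry is 107 − 105 = 2.

b = 61, z = 2, k = 14, d = 23, a = 0, y = 14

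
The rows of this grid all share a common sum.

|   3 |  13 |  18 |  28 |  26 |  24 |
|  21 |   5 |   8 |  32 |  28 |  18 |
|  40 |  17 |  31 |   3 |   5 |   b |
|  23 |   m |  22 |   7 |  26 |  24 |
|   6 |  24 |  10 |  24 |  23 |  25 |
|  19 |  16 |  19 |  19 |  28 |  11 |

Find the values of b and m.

The complete rows each total 112.
Row 3 is missing 112 − 96 = 16 (since 40 + 17 + 31 + 3 + 5 = 96).
Row 4 is missing 112 − 102 = 10 (since 23 + 22 + 7 + 26 + 24 = 102).

b = 16, m = 10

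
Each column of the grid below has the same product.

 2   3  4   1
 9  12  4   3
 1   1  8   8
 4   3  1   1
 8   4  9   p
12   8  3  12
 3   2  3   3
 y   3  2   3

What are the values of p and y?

p = 8, y = 1

Columns 2 and 3 each multiply to 20736, so every column has product 20736.
Column 4: 1×3×8×1×12×3×3 = 2592, so the missing entry is 20736 ÷ 2592 = 8.
Column 1: 2×9×1×4×8×12×3 = 20736, so the missing entry is 20736 ÷ 20736 = 1.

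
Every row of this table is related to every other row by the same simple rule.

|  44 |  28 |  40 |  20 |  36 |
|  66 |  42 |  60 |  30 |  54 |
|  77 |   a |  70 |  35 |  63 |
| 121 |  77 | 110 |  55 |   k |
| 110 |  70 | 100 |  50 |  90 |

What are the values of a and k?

a = 49, k = 99

Each row is a constant multiple of every other row — this is a multiplication table with the headers hidden.
Row 3 is 70/40 = 7/4 times row 1, so its entry in column 2 is 28 × 7/4 = 49.
Row 4 is 110/40 = 11/4 times row 1, so its entry in column 5 is 36 × 11/4 = 99.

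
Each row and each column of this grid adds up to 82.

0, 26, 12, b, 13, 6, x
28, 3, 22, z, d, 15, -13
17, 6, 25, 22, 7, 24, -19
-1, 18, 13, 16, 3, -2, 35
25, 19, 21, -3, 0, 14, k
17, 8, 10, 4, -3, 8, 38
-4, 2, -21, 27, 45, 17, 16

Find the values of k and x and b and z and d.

k = 6, x = 19, b = 6, z = 10, d = 17

Row 5 has 25 + 19 + 21 − 3 + 0 + 14 = 76; the blank must be 82 − 76 = 6.
Column 5 has 13 + 7 + 3 + 0 − 3 + 45 = 65; the blank must be 82 − 65 = 17.
Column 7 has -13 − 19 + 35 + 6 + 38 + 16 = 63; the blank must be 82 − 63 = 19.
Row 1 has 0 + 26 + 12 + 13 + 6 + 19 = 76; the blank must be 82 − 76 = 6.
Row 2 has 28 + 3 + 22 + 17 + 15 − 13 = 72; the blank must be 82 − 72 = 10.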